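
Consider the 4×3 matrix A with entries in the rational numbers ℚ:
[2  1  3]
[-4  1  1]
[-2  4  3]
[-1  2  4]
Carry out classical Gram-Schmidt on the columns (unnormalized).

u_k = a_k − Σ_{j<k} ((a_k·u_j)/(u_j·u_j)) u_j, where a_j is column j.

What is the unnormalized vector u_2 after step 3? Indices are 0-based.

u_2 = (35/29, 25/29, -41/29, 52/29)

Step 1: u_0 = a_0 = (2, -4, -2, -1).
Step 2: u_1 = a_1 − (-12/25)·u_0 = (49/25, -23/25, 76/25, 38/25).
Step 3: u_2 = a_2 − (-8/25)·u_0 − (36/29)·u_1 = (35/29, 25/29, -41/29, 52/29).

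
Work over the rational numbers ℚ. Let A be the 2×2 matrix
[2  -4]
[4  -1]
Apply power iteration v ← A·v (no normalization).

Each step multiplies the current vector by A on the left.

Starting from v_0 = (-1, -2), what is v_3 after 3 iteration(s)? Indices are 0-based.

v_0 = (-1, -2).
v_1 = A·v_0 = (6, -2).
v_2 = A·v_1 = (20, 26).
v_3 = A·v_2 = (-64, 54).

v_3 = (-64, 54)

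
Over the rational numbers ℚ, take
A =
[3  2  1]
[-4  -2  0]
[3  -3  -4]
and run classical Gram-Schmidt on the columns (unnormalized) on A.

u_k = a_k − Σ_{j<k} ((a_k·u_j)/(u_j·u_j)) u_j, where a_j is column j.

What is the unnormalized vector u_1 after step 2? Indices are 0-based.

Step 1: u_0 = a_0 = (3, -4, 3).
Step 2: u_1 = a_1 − (5/34)·u_0 = (53/34, -24/17, -117/34).

u_1 = (53/34, -24/17, -117/34)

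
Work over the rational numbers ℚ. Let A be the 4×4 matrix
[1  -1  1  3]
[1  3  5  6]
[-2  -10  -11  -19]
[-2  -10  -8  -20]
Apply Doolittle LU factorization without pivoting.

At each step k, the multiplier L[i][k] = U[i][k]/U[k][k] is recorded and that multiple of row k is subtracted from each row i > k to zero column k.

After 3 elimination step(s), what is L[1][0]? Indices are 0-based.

Step 1: pivot at (0,0) is 1.
  row1 ← row1 − (1)·row0  ⇒  L[1][0]=1, U row1=(0, 4, 4, 3)
  row2 ← row2 − (-2)·row0  ⇒  L[2][0]=-2, U row2=(0, -12, -9, -13)
  row3 ← row3 − (-2)·row0  ⇒  L[3][0]=-2, U row3=(0, -12, -6, -14)
Step 2: pivot at (1,1) is 4.
  row2 ← row2 − (-3)·row1  ⇒  L[2][1]=-3, U row2=(0, 0, 3, -4)
  row3 ← row3 − (-3)·row1  ⇒  L[3][1]=-3, U row3=(0, 0, 6, -5)
Step 3: pivot at (2,2) is 3.
  row3 ← row3 − (2)·row2  ⇒  L[3][2]=2, U row3=(0, 0, 0, 3)

L[1][0] = 1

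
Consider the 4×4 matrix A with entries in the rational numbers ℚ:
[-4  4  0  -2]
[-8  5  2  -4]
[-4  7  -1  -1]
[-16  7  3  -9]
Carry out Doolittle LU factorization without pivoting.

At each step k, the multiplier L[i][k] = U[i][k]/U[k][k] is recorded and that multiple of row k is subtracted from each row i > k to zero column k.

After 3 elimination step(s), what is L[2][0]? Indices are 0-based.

[col 0] pivot -4
  R1 -= 2*R0 → (0, -3, 2, 0)  (L[1][0] := 2)
  R2 -= 1*R0 → (0, 3, -1, 1)  (L[2][0] := 1)
  R3 -= 4*R0 → (0, -9, 3, -1)  (L[3][0] := 4)
[col 1] pivot -3
  R2 -= -1*R1 → (0, 0, 1, 1)  (L[2][1] := -1)
  R3 -= 3*R1 → (0, 0, -3, -1)  (L[3][1] := 3)
[col 2] pivot 1
  R3 -= -3*R2 → (0, 0, 0, 2)  (L[3][2] := -3)

L[2][0] = 1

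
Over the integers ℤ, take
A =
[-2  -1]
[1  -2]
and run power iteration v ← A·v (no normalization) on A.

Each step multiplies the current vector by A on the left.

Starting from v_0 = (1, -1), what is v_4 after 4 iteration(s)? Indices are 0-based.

v_0 = (1, -1).
v_1 = A·v_0 = (-1, 3).
v_2 = A·v_1 = (-1, -7).
v_3 = A·v_2 = (9, 13).
v_4 = A·v_3 = (-31, -17).

v_4 = (-31, -17)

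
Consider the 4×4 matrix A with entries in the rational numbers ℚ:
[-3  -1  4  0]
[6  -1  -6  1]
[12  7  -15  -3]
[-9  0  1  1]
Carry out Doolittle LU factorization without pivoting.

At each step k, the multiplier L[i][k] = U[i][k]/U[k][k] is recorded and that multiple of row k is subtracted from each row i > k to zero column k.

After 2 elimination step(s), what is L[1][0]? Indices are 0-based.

L[1][0] = -2

Step 1: pivot at (0,0) is -3.
  row1 ← row1 − (-2)·row0  ⇒  L[1][0]=-2, U row1=(0, -3, 2, 1)
  row2 ← row2 − (-4)·row0  ⇒  L[2][0]=-4, U row2=(0, 3, 1, -3)
  row3 ← row3 − (3)·row0  ⇒  L[3][0]=3, U row3=(0, 3, -11, 1)
Step 2: pivot at (1,1) is -3.
  row2 ← row2 − (-1)·row1  ⇒  L[2][1]=-1, U row2=(0, 0, 3, -2)
  row3 ← row3 − (-1)·row1  ⇒  L[3][1]=-1, U row3=(0, 0, -9, 2)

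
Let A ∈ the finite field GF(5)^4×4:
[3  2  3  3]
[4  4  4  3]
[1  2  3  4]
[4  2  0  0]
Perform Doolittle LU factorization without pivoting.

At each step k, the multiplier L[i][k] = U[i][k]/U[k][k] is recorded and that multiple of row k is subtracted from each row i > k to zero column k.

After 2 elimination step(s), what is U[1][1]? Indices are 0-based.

Step 1: pivot at (0,0) is 3.
  row1 ← row1 − (3)·row0  ⇒  L[1][0]=3, U row1=(0, 3, 0, 4)
  row2 ← row2 − (2)·row0  ⇒  L[2][0]=2, U row2=(0, 3, 2, 3)
  row3 ← row3 − (3)·row0  ⇒  L[3][0]=3, U row3=(0, 1, 1, 1)
Step 2: pivot at (1,1) is 3.
  row2 ← row2 − (1)·row1  ⇒  L[2][1]=1, U row2=(0, 0, 2, 4)
  row3 ← row3 − (2)·row1  ⇒  L[3][1]=2, U row3=(0, 0, 1, 3)

U[1][1] = 3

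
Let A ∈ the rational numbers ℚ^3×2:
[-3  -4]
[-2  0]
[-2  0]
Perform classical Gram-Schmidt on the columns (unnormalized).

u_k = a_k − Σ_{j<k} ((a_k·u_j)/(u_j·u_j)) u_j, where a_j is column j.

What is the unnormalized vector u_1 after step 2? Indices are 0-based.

Step 1: u_0 = a_0 = (-3, -2, -2).
Step 2: u_1 = a_1 − (12/17)·u_0 = (-32/17, 24/17, 24/17).

u_1 = (-32/17, 24/17, 24/17)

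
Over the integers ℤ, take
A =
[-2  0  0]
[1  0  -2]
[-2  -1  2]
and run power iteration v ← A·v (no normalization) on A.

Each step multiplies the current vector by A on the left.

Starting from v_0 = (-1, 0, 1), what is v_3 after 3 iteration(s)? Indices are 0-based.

v_3 = (8, -18, 28)

v_0 = (-1, 0, 1).
v_1 = A·v_0 = (2, -3, 4).
v_2 = A·v_1 = (-4, -6, 7).
v_3 = A·v_2 = (8, -18, 28).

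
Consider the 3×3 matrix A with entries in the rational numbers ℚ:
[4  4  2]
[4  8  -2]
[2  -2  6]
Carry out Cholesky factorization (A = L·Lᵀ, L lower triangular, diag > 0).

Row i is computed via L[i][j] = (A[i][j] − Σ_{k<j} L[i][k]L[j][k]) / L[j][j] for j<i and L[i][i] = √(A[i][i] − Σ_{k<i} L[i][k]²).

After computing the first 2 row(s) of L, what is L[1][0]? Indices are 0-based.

L[1][0] = 2

Step 1: L[0][0] = √(4) = 2.
  L[1][0] = (4) / L[0][0] = 2.
Step 2: L[1][1] = √(4) = 2.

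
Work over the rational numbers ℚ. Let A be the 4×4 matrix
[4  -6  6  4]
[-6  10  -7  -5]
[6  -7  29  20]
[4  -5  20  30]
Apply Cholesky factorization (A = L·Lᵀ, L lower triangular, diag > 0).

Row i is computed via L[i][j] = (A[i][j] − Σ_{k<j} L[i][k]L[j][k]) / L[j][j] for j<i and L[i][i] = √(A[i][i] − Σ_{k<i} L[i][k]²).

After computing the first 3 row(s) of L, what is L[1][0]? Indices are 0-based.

L[1][0] = -3

Step 1: L[0][0] = √(4) = 2.
  L[1][0] = (-6) / L[0][0] = -3.
Step 2: L[1][1] = √(1) = 1.
  L[2][0] = (6) / L[0][0] = 3.
  L[2][1] = (2) / L[1][1] = 2.
Step 3: L[2][2] = √(16) = 4.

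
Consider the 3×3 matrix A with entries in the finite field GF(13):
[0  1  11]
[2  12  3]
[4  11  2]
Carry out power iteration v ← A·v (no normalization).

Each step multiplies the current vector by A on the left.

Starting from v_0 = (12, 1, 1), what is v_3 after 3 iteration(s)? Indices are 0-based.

v_3 = (10, 7, 10)

v_0 = (12, 1, 1).
v_1 = A·v_0 = (12, 0, 9).
v_2 = A·v_1 = (8, 12, 1).
v_3 = A·v_2 = (10, 7, 10).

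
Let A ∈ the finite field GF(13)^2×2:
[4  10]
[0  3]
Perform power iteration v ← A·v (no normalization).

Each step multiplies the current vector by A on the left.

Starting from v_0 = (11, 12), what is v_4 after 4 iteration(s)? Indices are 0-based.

v_0 = (11, 12).
v_1 = A·v_0 = (8, 10).
v_2 = A·v_1 = (2, 4).
v_3 = A·v_2 = (9, 12).
v_4 = A·v_3 = (0, 10).

v_4 = (0, 10)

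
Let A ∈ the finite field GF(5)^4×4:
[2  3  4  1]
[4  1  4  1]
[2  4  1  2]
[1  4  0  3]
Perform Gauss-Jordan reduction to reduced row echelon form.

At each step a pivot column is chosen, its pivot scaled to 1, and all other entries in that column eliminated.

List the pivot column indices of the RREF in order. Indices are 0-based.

pivot columns: 0, 1, 2, 3

step 1: normalize row 0 (÷2) = (1, 4, 2, 3)
  row 1: subtract 4×row0 = (0, 0, 1, 4)
  row 2: subtract 2×row0 = (0, 1, 2, 1)
  row 3: subtract 1×row0 = (0, 0, 3, 0)
step 2: exchange rows 1,2
step 2: normalize row 1 (÷1) = (0, 1, 2, 1)
  row 0: subtract 4×row1 = (1, 0, 4, 4)
step 3: normalize row 2 (÷1) = (0, 0, 1, 4)
  row 0: subtract 4×row2 = (1, 0, 0, 3)
  row 1: subtract 2×row2 = (0, 1, 0, 3)
  row 3: subtract 3×row2 = (0, 0, 0, 3)
step 4: normalize row 3 (÷3) = (0, 0, 0, 1)
  row 0: subtract 3×row3 = (1, 0, 0, 0)
  row 1: subtract 3×row3 = (0, 1, 0, 0)
  row 2: subtract 4×row3 = (0, 0, 1, 0)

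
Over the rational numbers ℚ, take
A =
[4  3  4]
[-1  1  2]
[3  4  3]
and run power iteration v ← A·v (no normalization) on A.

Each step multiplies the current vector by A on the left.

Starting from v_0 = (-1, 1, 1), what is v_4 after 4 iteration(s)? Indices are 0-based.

v_4 = (2537, 242, 1978)

v_0 = (-1, 1, 1).
v_1 = A·v_0 = (3, 4, 4).
v_2 = A·v_1 = (40, 9, 37).
v_3 = A·v_2 = (335, 43, 267).
v_4 = A·v_3 = (2537, 242, 1978).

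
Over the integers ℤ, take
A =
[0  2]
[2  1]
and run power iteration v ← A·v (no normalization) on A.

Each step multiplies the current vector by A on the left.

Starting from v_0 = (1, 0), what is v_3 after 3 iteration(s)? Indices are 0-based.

v_3 = (4, 10)

v_0 = (1, 0).
v_1 = A·v_0 = (0, 2).
v_2 = A·v_1 = (4, 2).
v_3 = A·v_2 = (4, 10).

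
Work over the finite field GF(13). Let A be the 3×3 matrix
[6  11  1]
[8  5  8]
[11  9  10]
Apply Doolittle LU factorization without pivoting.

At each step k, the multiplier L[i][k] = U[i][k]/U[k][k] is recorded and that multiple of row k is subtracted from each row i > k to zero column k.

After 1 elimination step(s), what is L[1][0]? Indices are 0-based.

L[1][0] = 10

[col 0] pivot 6
  R1 -= 10*R0 → (0, 12, 11)  (L[1][0] := 10)
  R2 -= 4*R0 → (0, 4, 6)  (L[2][0] := 4)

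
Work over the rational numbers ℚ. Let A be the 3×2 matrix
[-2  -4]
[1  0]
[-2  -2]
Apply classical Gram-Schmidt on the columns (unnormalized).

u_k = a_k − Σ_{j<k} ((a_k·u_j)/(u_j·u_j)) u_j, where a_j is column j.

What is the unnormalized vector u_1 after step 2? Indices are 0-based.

Step 1: u_0 = a_0 = (-2, 1, -2).
Step 2: u_1 = a_1 − (4/3)·u_0 = (-4/3, -4/3, 2/3).

u_1 = (-4/3, -4/3, 2/3)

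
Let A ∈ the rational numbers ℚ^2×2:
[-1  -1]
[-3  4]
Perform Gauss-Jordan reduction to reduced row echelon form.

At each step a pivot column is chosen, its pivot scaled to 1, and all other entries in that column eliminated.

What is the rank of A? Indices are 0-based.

rank = 2

pivot(0,0)=-1: scale R0 → (1, 1)
  clear (1,0): R1 −= (-3)R0 → (0, 7)
pivot(1,1)=7: scale R1 → (0, 1)
  clear (0,1): R0 −= (1)R1 → (1, 0)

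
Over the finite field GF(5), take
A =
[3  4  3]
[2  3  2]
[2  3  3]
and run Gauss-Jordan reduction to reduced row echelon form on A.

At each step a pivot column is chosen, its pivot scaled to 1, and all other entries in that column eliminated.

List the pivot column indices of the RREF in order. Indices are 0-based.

pivot columns: 0, 1, 2

[1] R0 /= 3  ⇒  (1, 3, 1)
     R1 -= 2·R0  ⇒  (0, 2, 0)
     R2 -= 2·R0  ⇒  (0, 2, 1)
[2] R1 /= 2  ⇒  (0, 1, 0)
     R0 -= 3·R1  ⇒  (1, 0, 1)
     R2 -= 2·R1  ⇒  (0, 0, 1)
[3] R2 /= 1  ⇒  (0, 0, 1)
     R0 -= 1·R2  ⇒  (1, 0, 0)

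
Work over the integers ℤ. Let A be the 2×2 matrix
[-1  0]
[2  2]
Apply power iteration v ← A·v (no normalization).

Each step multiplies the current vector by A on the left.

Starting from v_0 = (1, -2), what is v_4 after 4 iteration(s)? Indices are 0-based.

v_0 = (1, -2).
v_1 = A·v_0 = (-1, -2).
v_2 = A·v_1 = (1, -6).
v_3 = A·v_2 = (-1, -10).
v_4 = A·v_3 = (1, -22).

v_4 = (1, -22)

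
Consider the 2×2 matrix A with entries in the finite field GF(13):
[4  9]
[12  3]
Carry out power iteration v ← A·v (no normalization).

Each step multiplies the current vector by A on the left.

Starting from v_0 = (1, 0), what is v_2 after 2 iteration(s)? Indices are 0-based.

v_0 = (1, 0).
v_1 = A·v_0 = (4, 12).
v_2 = A·v_1 = (7, 6).

v_2 = (7, 6)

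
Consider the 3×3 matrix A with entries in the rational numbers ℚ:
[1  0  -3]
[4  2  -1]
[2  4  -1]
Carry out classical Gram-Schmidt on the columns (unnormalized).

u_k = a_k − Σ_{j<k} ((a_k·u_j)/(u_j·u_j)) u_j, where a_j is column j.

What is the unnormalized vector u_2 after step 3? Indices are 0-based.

Step 1: u_0 = a_0 = (1, 4, 2).
Step 2: u_1 = a_1 − (16/21)·u_0 = (-16/21, -22/21, 52/21).
Step 3: u_2 = a_2 − (-3/7)·u_0 − (9/82)·u_1 = (-102/41, 34/41, -17/41).

u_2 = (-102/41, 34/41, -17/41)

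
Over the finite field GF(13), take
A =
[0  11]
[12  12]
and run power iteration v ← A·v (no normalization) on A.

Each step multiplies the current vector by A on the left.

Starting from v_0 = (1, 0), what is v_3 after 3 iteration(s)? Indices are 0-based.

v_0 = (1, 0).
v_1 = A·v_0 = (0, 12).
v_2 = A·v_1 = (2, 1).
v_3 = A·v_2 = (11, 10).

v_3 = (11, 10)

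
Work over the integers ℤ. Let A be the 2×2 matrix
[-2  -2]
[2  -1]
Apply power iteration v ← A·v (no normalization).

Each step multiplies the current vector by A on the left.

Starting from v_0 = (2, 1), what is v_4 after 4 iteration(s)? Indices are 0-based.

v_0 = (2, 1).
v_1 = A·v_0 = (-6, 3).
v_2 = A·v_1 = (6, -15).
v_3 = A·v_2 = (18, 27).
v_4 = A·v_3 = (-90, 9).

v_4 = (-90, 9)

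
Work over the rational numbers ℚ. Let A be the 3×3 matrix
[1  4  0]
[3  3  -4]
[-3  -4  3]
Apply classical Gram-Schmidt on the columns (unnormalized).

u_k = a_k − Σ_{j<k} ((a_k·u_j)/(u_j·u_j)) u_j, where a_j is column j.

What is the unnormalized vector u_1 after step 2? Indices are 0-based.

u_1 = (51/19, -18/19, -1/19)

Step 1: u_0 = a_0 = (1, 3, -3).
Step 2: u_1 = a_1 − (25/19)·u_0 = (51/19, -18/19, -1/19).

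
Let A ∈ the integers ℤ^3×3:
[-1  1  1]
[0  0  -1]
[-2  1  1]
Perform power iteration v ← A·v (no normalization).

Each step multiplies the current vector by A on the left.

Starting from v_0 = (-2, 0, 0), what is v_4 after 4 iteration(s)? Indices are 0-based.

v_4 = (-2, 8, 4)

v_0 = (-2, 0, 0).
v_1 = A·v_0 = (2, 0, 4).
v_2 = A·v_1 = (2, -4, 0).
v_3 = A·v_2 = (-6, 0, -8).
v_4 = A·v_3 = (-2, 8, 4).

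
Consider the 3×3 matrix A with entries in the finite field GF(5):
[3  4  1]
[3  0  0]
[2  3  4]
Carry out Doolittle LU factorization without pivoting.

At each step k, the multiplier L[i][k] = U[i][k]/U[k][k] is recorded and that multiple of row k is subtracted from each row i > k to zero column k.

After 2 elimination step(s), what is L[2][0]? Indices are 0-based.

L[2][0] = 4

k=0: U[0][0]=3
  eliminate (1,0): mult=1, new row 1: (0, 1, 4); set L[1][0]=1
  eliminate (2,0): mult=4, new row 2: (0, 2, 0); set L[2][0]=4
k=1: U[1][1]=1
  eliminate (2,1): mult=2, new row 2: (0, 0, 2); set L[2][1]=2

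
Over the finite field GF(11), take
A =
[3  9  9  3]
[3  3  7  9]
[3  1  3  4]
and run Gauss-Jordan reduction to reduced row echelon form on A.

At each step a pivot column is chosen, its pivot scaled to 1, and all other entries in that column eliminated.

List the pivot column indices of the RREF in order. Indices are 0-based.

[1] R0 /= 3  ⇒  (1, 3, 3, 1)
     R1 -= 3·R0  ⇒  (0, 5, 9, 6)
     R2 -= 3·R0  ⇒  (0, 3, 5, 1)
[2] R1 /= 5  ⇒  (0, 1, 4, 10)
     R0 -= 3·R1  ⇒  (1, 0, 2, 4)
     R2 -= 3·R1  ⇒  (0, 0, 4, 4)
[3] R2 /= 4  ⇒  (0, 0, 1, 1)
     R0 -= 2·R2  ⇒  (1, 0, 0, 2)
     R1 -= 4·R2  ⇒  (0, 1, 0, 6)

pivot columns: 0, 1, 2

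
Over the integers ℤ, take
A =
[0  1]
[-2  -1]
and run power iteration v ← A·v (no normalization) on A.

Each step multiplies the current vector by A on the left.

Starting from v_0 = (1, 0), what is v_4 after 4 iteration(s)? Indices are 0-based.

v_0 = (1, 0).
v_1 = A·v_0 = (0, -2).
v_2 = A·v_1 = (-2, 2).
v_3 = A·v_2 = (2, 2).
v_4 = A·v_3 = (2, -6).

v_4 = (2, -6)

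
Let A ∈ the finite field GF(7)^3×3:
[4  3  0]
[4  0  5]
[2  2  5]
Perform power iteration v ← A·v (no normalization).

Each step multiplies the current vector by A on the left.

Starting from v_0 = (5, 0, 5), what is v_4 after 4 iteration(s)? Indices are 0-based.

v_0 = (5, 0, 5).
v_1 = A·v_0 = (6, 3, 0).
v_2 = A·v_1 = (5, 3, 4).
v_3 = A·v_2 = (1, 5, 1).
v_4 = A·v_3 = (5, 2, 3).

v_4 = (5, 2, 3)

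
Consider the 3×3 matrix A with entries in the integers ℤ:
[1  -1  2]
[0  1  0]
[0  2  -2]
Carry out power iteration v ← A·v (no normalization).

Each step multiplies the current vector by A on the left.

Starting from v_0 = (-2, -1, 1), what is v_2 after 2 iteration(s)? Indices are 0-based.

v_0 = (-2, -1, 1).
v_1 = A·v_0 = (1, -1, -4).
v_2 = A·v_1 = (-6, -1, 6).

v_2 = (-6, -1, 6)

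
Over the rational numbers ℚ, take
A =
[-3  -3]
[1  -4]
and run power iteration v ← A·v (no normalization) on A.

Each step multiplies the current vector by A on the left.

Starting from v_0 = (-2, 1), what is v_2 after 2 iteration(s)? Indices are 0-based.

v_2 = (9, 27)

v_0 = (-2, 1).
v_1 = A·v_0 = (3, -6).
v_2 = A·v_1 = (9, 27).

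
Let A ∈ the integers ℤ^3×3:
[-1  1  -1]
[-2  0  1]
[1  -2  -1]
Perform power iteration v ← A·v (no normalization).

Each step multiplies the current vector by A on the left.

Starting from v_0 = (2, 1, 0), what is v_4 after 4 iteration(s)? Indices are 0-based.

v_4 = (29, -10, -14)

v_0 = (2, 1, 0).
v_1 = A·v_0 = (-1, -4, 0).
v_2 = A·v_1 = (-3, 2, 7).
v_3 = A·v_2 = (-2, 13, -14).
v_4 = A·v_3 = (29, -10, -14).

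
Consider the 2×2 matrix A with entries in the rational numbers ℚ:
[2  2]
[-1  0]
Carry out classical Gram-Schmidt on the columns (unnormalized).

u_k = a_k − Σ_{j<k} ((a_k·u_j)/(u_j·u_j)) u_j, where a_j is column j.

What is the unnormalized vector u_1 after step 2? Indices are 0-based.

Step 1: u_0 = a_0 = (2, -1).
Step 2: u_1 = a_1 − (4/5)·u_0 = (2/5, 4/5).

u_1 = (2/5, 4/5)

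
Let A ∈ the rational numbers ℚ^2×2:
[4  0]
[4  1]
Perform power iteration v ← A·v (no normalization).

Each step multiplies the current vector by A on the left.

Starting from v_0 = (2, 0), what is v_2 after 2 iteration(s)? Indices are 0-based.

v_0 = (2, 0).
v_1 = A·v_0 = (8, 8).
v_2 = A·v_1 = (32, 40).

v_2 = (32, 40)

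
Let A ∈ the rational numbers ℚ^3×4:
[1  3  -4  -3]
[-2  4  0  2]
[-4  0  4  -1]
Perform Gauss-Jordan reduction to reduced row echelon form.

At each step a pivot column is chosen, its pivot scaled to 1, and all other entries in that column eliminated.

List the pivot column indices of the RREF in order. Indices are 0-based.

step 1: normalize row 0 (÷1) = (1, 3, -4, -3)
  row 1: subtract -2×row0 = (0, 10, -8, -4)
  row 2: subtract -4×row0 = (0, 12, -12, -13)
step 2: normalize row 1 (÷10) = (0, 1, -4/5, -2/5)
  row 0: subtract 3×row1 = (1, 0, -8/5, -9/5)
  row 2: subtract 12×row1 = (0, 0, -12/5, -41/5)
step 3: normalize row 2 (÷-12/5) = (0, 0, 1, 41/12)
  row 0: subtract -8/5×row2 = (1, 0, 0, 11/3)
  row 1: subtract -4/5×row2 = (0, 1, 0, 7/3)

pivot columns: 0, 1, 2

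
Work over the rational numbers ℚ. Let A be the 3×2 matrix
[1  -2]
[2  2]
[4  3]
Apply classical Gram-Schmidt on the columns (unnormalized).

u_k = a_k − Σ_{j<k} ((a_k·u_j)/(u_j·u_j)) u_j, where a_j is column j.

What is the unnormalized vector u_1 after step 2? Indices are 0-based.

u_1 = (-8/3, 2/3, 1/3)

Step 1: u_0 = a_0 = (1, 2, 4).
Step 2: u_1 = a_1 − (2/3)·u_0 = (-8/3, 2/3, 1/3).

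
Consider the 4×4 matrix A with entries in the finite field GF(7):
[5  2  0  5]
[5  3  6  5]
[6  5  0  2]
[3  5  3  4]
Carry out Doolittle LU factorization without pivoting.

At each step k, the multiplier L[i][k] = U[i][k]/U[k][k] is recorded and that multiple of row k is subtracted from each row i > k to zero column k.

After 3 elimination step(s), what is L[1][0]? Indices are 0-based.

Step 1: pivot at (0,0) is 5.
  row1 ← row1 − (1)·row0  ⇒  L[1][0]=1, U row1=(0, 1, 6, 0)
  row2 ← row2 − (4)·row0  ⇒  L[2][0]=4, U row2=(0, 4, 0, 3)
  row3 ← row3 − (2)·row0  ⇒  L[3][0]=2, U row3=(0, 1, 3, 1)
Step 2: pivot at (1,1) is 1.
  row2 ← row2 − (4)·row1  ⇒  L[2][1]=4, U row2=(0, 0, 4, 3)
  row3 ← row3 − (1)·row1  ⇒  L[3][1]=1, U row3=(0, 0, 4, 1)
Step 3: pivot at (2,2) is 4.
  row3 ← row3 − (1)·row2  ⇒  L[3][2]=1, U row3=(0, 0, 0, 5)

L[1][0] = 1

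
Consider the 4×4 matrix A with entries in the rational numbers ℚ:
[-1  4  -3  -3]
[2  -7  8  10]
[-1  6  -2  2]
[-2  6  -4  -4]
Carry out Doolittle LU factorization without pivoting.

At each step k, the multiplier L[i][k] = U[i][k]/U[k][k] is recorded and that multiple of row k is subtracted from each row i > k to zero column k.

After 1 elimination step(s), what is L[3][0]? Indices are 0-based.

L[3][0] = 2

Step 1: pivot at (0,0) is -1.
  row1 ← row1 − (-2)·row0  ⇒  L[1][0]=-2, U row1=(0, 1, 2, 4)
  row2 ← row2 − (1)·row0  ⇒  L[2][0]=1, U row2=(0, 2, 1, 5)
  row3 ← row3 − (2)·row0  ⇒  L[3][0]=2, U row3=(0, -2, 2, 2)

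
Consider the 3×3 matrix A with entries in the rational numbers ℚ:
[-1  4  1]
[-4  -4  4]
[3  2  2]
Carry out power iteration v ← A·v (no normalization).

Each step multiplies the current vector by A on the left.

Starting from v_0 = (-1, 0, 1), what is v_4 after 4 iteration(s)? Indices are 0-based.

v_4 = (784, 336, -197)

v_0 = (-1, 0, 1).
v_1 = A·v_0 = (2, 8, -1).
v_2 = A·v_1 = (29, -44, 20).
v_3 = A·v_2 = (-185, 140, 39).
v_4 = A·v_3 = (784, 336, -197).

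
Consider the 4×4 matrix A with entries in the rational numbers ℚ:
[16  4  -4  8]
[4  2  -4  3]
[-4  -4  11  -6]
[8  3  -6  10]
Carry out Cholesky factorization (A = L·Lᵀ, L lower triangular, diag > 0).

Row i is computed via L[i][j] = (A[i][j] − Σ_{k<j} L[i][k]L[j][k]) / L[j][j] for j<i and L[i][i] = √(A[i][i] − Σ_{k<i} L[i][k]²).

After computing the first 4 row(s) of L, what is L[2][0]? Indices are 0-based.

L[2][0] = -1

Step 1: L[0][0] = √(16) = 4.
  L[1][0] = (4) / L[0][0] = 1.
Step 2: L[1][1] = √(1) = 1.
  L[2][0] = (-4) / L[0][0] = -1.
  L[2][1] = (-3) / L[1][1] = -3.
Step 3: L[2][2] = √(1) = 1.
  L[3][0] = (8) / L[0][0] = 2.
  L[3][1] = (1) / L[1][1] = 1.
  L[3][2] = (-1) / L[2][2] = -1.
Step 4: L[3][3] = √(4) = 2.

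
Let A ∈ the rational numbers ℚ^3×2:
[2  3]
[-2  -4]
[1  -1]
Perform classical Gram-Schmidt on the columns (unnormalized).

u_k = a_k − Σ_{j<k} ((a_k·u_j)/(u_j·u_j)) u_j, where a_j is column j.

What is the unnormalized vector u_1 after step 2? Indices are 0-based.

Step 1: u_0 = a_0 = (2, -2, 1).
Step 2: u_1 = a_1 − (13/9)·u_0 = (1/9, -10/9, -22/9).

u_1 = (1/9, -10/9, -22/9)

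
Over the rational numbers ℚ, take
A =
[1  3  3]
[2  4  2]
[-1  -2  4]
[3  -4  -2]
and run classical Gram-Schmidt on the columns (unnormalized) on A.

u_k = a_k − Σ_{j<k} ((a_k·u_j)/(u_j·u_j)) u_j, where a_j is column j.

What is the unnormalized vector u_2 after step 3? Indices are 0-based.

Step 1: u_0 = a_0 = (1, 2, -1, 3).
Step 2: u_1 = a_1 − (1/15)·u_0 = (44/15, 58/15, -29/15, -21/5).
Step 3: u_2 = a_2 − (-1/5)·u_0 − (129/337)·u_1 = (700/337, 310/337, 1530/337, 70/337).

u_2 = (700/337, 310/337, 1530/337, 70/337)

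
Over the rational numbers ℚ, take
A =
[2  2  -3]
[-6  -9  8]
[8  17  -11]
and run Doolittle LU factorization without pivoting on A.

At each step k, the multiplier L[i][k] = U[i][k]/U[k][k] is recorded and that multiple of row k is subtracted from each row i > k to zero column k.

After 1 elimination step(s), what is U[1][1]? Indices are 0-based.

U[1][1] = -3

k=0: U[0][0]=2
  eliminate (1,0): mult=-3, new row 1: (0, -3, -1); set L[1][0]=-3
  eliminate (2,0): mult=4, new row 2: (0, 9, 1); set L[2][0]=4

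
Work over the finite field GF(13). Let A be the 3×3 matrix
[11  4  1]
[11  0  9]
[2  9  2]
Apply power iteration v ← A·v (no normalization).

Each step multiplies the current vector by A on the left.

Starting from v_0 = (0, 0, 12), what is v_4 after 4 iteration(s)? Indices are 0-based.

v_0 = (0, 0, 12).
v_1 = A·v_0 = (12, 4, 11).
v_2 = A·v_1 = (3, 10, 4).
v_3 = A·v_2 = (12, 4, 0).
v_4 = A·v_3 = (5, 2, 8).

v_4 = (5, 2, 8)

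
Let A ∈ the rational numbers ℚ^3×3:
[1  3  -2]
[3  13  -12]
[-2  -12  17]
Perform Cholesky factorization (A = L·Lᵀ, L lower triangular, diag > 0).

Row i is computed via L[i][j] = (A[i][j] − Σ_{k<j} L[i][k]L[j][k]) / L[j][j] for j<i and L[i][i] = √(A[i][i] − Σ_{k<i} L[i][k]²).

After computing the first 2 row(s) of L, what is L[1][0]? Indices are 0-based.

Step 1: L[0][0] = √(1) = 1.
  L[1][0] = (3) / L[0][0] = 3.
Step 2: L[1][1] = √(4) = 2.

L[1][0] = 3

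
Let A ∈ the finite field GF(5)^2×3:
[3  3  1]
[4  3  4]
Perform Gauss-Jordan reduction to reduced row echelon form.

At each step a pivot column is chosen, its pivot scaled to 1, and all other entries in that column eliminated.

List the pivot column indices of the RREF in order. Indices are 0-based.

[1] R0 /= 3  ⇒  (1, 1, 2)
     R1 -= 4·R0  ⇒  (0, 4, 1)
[2] R1 /= 4  ⇒  (0, 1, 4)
     R0 -= 1·R1  ⇒  (1, 0, 3)

pivot columns: 0, 1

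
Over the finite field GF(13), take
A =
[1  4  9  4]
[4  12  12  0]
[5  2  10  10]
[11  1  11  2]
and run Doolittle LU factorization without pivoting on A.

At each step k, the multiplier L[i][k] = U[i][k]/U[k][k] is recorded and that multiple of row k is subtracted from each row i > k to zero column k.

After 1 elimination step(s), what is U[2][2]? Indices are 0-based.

U[2][2] = 4

[col 0] pivot 1
  R1 -= 4*R0 → (0, 9, 2, 10)  (L[1][0] := 4)
  R2 -= 5*R0 → (0, 8, 4, 3)  (L[2][0] := 5)
  R3 -= 11*R0 → (0, 9, 3, 10)  (L[3][0] := 11)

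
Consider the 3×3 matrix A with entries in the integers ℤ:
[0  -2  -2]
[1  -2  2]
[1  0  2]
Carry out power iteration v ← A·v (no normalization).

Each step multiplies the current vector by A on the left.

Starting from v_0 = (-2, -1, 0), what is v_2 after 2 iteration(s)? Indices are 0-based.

v_2 = (4, -2, -2)

v_0 = (-2, -1, 0).
v_1 = A·v_0 = (2, 0, -2).
v_2 = A·v_1 = (4, -2, -2).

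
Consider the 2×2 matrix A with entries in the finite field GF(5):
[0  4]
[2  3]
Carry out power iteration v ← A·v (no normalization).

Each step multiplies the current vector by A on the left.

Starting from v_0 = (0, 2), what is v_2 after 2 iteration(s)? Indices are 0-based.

v_0 = (0, 2).
v_1 = A·v_0 = (3, 1).
v_2 = A·v_1 = (4, 4).

v_2 = (4, 4)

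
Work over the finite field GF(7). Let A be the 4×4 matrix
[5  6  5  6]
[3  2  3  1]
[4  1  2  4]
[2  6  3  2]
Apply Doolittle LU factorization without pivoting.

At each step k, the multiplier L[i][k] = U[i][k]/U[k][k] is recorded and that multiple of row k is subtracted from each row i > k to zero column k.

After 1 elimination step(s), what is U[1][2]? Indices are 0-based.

Step 1: pivot at (0,0) is 5.
  row1 ← row1 − (2)·row0  ⇒  L[1][0]=2, U row1=(0, 4, 0, 3)
  row2 ← row2 − (5)·row0  ⇒  L[2][0]=5, U row2=(0, 6, 5, 2)
  row3 ← row3 − (6)·row0  ⇒  L[3][0]=6, U row3=(0, 5, 1, 1)

U[1][2] = 0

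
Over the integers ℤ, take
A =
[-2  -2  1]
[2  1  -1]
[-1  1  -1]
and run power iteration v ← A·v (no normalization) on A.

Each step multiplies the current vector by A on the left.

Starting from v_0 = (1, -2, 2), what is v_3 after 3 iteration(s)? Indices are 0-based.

v_3 = (-5, -6, 21)

v_0 = (1, -2, 2).
v_1 = A·v_0 = (4, -2, -5).
v_2 = A·v_1 = (-9, 11, -1).
v_3 = A·v_2 = (-5, -6, 21).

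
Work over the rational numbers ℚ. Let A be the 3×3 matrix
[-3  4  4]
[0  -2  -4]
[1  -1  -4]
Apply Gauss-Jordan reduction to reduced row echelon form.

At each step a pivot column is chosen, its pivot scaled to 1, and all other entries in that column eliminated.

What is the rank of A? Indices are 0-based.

[1] R0 /= -3  ⇒  (1, -4/3, -4/3)
     R2 -= 1·R0  ⇒  (0, 1/3, -8/3)
[2] R1 /= -2  ⇒  (0, 1, 2)
     R0 -= -4/3·R1  ⇒  (1, 0, 4/3)
     R2 -= 1/3·R1  ⇒  (0, 0, -10/3)
[3] R2 /= -10/3  ⇒  (0, 0, 1)
     R0 -= 4/3·R2  ⇒  (1, 0, 0)
     R1 -= 2·R2  ⇒  (0, 1, 0)

rank = 3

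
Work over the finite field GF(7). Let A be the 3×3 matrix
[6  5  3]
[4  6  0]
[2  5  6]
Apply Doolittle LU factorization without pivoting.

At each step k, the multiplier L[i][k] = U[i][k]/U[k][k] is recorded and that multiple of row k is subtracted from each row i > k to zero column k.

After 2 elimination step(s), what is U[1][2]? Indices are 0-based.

[col 0] pivot 6
  R1 -= 3*R0 → (0, 5, 5)  (L[1][0] := 3)
  R2 -= 5*R0 → (0, 1, 5)  (L[2][0] := 5)
[col 1] pivot 5
  R2 -= 3*R1 → (0, 0, 4)  (L[2][1] := 3)

U[1][2] = 5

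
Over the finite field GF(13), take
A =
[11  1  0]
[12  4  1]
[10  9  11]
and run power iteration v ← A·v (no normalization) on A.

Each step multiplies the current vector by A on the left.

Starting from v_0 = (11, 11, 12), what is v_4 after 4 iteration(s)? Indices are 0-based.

v_4 = (7, 11, 4)

v_0 = (11, 11, 12).
v_1 = A·v_0 = (2, 6, 3).
v_2 = A·v_1 = (2, 12, 3).
v_3 = A·v_2 = (8, 10, 5).
v_4 = A·v_3 = (7, 11, 4).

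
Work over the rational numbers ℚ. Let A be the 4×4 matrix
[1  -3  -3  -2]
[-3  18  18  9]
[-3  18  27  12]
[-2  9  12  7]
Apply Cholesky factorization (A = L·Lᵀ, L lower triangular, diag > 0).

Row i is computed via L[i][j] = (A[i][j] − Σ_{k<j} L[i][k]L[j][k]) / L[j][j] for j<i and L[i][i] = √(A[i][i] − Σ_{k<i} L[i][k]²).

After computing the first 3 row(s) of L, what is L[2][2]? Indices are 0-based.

L[2][2] = 3

Step 1: L[0][0] = √(1) = 1.
  L[1][0] = (-3) / L[0][0] = -3.
Step 2: L[1][1] = √(9) = 3.
  L[2][0] = (-3) / L[0][0] = -3.
  L[2][1] = (9) / L[1][1] = 3.
Step 3: L[2][2] = √(9) = 3.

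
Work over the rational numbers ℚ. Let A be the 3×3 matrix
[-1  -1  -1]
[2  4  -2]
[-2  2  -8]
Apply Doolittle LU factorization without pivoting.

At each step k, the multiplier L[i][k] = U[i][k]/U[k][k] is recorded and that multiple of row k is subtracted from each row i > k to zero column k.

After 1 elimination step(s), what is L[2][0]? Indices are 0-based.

L[2][0] = 2

k=0: U[0][0]=-1
  eliminate (1,0): mult=-2, new row 1: (0, 2, -4); set L[1][0]=-2
  eliminate (2,0): mult=2, new row 2: (0, 4, -6); set L[2][0]=2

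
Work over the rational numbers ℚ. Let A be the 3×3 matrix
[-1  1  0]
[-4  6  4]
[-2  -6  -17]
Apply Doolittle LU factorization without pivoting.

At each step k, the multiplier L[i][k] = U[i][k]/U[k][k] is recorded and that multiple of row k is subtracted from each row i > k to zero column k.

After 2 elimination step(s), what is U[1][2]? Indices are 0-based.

U[1][2] = 4

Step 1: pivot at (0,0) is -1.
  row1 ← row1 − (4)·row0  ⇒  L[1][0]=4, U row1=(0, 2, 4)
  row2 ← row2 − (2)·row0  ⇒  L[2][0]=2, U row2=(0, -8, -17)
Step 2: pivot at (1,1) is 2.
  row2 ← row2 − (-4)·row1  ⇒  L[2][1]=-4, U row2=(0, 0, -1)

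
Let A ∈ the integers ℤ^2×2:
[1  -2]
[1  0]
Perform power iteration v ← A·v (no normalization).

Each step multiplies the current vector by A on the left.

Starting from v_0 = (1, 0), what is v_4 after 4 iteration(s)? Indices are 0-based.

v_0 = (1, 0).
v_1 = A·v_0 = (1, 1).
v_2 = A·v_1 = (-1, 1).
v_3 = A·v_2 = (-3, -1).
v_4 = A·v_3 = (-1, -3).

v_4 = (-1, -3)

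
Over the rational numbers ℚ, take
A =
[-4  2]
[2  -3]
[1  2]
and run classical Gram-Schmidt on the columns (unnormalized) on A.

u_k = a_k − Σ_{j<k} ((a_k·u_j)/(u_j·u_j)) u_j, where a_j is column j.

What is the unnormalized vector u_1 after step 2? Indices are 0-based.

Step 1: u_0 = a_0 = (-4, 2, 1).
Step 2: u_1 = a_1 − (-4/7)·u_0 = (-2/7, -13/7, 18/7).

u_1 = (-2/7, -13/7, 18/7)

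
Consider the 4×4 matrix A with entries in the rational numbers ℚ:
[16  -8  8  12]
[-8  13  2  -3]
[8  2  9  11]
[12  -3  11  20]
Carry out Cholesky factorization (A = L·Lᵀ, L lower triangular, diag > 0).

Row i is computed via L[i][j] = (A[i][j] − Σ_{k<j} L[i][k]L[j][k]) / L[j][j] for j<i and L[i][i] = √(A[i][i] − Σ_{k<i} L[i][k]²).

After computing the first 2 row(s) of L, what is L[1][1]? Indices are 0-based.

L[1][1] = 3

Step 1: L[0][0] = √(16) = 4.
  L[1][0] = (-8) / L[0][0] = -2.
Step 2: L[1][1] = √(9) = 3.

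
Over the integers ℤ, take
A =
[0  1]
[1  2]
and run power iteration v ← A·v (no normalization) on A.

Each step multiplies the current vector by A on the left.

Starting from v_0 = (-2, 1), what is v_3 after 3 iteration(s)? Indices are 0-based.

v_0 = (-2, 1).
v_1 = A·v_0 = (1, 0).
v_2 = A·v_1 = (0, 1).
v_3 = A·v_2 = (1, 2).

v_3 = (1, 2)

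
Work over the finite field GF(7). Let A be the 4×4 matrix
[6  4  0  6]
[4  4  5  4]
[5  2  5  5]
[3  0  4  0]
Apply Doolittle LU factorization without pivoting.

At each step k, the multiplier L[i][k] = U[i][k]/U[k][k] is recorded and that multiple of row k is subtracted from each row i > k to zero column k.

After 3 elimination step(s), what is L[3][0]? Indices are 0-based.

k=0: U[0][0]=6
  eliminate (1,0): mult=3, new row 1: (0, 6, 5, 0); set L[1][0]=3
  eliminate (2,0): mult=2, new row 2: (0, 1, 5, 0); set L[2][0]=2
  eliminate (3,0): mult=4, new row 3: (0, 5, 4, 4); set L[3][0]=4
k=1: U[1][1]=6
  eliminate (2,1): mult=6, new row 2: (0, 0, 3, 0); set L[2][1]=6
  eliminate (3,1): mult=2, new row 3: (0, 0, 1, 4); set L[3][1]=2
k=2: U[2][2]=3
  eliminate (3,2): mult=5, new row 3: (0, 0, 0, 4); set L[3][2]=5

L[3][0] = 4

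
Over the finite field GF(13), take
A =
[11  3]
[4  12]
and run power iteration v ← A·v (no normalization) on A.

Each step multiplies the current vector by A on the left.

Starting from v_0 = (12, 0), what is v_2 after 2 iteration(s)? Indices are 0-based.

v_2 = (10, 12)

v_0 = (12, 0).
v_1 = A·v_0 = (2, 9).
v_2 = A·v_1 = (10, 12).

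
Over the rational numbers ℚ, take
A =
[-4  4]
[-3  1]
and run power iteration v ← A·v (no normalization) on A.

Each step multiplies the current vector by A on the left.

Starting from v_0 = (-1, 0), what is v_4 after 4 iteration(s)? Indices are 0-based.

v_0 = (-1, 0).
v_1 = A·v_0 = (4, 3).
v_2 = A·v_1 = (-4, -9).
v_3 = A·v_2 = (-20, 3).
v_4 = A·v_3 = (92, 63).

v_4 = (92, 63)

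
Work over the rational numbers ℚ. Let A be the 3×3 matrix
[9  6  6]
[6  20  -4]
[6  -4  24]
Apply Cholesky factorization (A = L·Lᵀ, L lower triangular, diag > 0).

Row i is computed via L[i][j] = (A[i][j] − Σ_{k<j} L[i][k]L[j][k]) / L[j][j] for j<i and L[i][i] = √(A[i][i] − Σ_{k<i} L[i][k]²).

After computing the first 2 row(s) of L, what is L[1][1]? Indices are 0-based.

L[1][1] = 4

Step 1: L[0][0] = √(9) = 3.
  L[1][0] = (6) / L[0][0] = 2.
Step 2: L[1][1] = √(16) = 4.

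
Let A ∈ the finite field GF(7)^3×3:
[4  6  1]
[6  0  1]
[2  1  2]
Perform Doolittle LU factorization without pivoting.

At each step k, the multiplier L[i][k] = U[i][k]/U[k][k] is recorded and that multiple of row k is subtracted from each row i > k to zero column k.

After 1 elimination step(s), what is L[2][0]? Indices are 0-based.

L[2][0] = 4

Step 1: pivot at (0,0) is 4.
  row1 ← row1 − (5)·row0  ⇒  L[1][0]=5, U row1=(0, 5, 3)
  row2 ← row2 − (4)·row0  ⇒  L[2][0]=4, U row2=(0, 5, 5)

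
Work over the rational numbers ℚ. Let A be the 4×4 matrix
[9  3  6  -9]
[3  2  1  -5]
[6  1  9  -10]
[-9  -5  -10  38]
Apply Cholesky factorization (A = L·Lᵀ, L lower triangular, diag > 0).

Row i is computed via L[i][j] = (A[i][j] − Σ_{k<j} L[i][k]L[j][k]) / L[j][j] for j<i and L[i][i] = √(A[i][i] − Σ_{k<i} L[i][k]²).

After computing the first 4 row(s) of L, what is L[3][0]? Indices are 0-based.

L[3][0] = -3

Step 1: L[0][0] = √(9) = 3.
  L[1][0] = (3) / L[0][0] = 1.
Step 2: L[1][1] = √(1) = 1.
  L[2][0] = (6) / L[0][0] = 2.
  L[2][1] = (-1) / L[1][1] = -1.
Step 3: L[2][2] = √(4) = 2.
  L[3][0] = (-9) / L[0][0] = -3.
  L[3][1] = (-2) / L[1][1] = -2.
  L[3][2] = (-6) / L[2][2] = -3.
Step 4: L[3][3] = √(16) = 4.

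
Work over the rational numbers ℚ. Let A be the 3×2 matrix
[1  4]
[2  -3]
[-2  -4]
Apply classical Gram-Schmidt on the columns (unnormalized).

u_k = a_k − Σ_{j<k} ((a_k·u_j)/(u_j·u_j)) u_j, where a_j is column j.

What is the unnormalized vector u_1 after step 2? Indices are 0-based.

u_1 = (10/3, -13/3, -8/3)

Step 1: u_0 = a_0 = (1, 2, -2).
Step 2: u_1 = a_1 − (2/3)·u_0 = (10/3, -13/3, -8/3).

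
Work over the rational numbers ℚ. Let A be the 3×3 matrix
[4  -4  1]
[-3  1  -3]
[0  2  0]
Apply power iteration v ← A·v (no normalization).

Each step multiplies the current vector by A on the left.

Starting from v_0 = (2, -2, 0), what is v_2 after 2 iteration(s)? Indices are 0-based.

v_2 = (92, -44, -16)

v_0 = (2, -2, 0).
v_1 = A·v_0 = (16, -8, -4).
v_2 = A·v_1 = (92, -44, -16).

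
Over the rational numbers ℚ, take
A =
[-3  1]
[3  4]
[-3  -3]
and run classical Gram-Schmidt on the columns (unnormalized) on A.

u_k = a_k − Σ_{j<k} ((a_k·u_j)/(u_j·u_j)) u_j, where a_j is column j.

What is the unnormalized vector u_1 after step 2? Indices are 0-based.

Step 1: u_0 = a_0 = (-3, 3, -3).
Step 2: u_1 = a_1 − (2/3)·u_0 = (3, 2, -1).

u_1 = (3, 2, -1)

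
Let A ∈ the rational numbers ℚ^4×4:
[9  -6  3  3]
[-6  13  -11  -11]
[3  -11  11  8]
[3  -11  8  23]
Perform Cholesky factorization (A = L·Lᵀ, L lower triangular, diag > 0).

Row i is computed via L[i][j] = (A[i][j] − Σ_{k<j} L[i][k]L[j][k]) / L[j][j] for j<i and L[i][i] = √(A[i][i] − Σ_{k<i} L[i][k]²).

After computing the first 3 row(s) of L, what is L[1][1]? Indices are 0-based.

L[1][1] = 3

Step 1: L[0][0] = √(9) = 3.
  L[1][0] = (-6) / L[0][0] = -2.
Step 2: L[1][1] = √(9) = 3.
  L[2][0] = (3) / L[0][0] = 1.
  L[2][1] = (-9) / L[1][1] = -3.
Step 3: L[2][2] = √(1) = 1.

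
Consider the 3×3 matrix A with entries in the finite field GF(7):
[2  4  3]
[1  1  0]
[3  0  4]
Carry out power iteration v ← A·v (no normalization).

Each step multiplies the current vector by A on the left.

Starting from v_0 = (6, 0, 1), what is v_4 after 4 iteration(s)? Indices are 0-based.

v_0 = (6, 0, 1).
v_1 = A·v_0 = (1, 6, 1).
v_2 = A·v_1 = (1, 0, 0).
v_3 = A·v_2 = (2, 1, 3).
v_4 = A·v_3 = (3, 3, 4).

v_4 = (3, 3, 4)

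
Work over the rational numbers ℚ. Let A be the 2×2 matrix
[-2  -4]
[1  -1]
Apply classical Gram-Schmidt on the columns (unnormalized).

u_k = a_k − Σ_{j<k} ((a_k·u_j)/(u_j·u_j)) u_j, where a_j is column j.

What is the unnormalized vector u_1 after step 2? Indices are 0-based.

u_1 = (-6/5, -12/5)

Step 1: u_0 = a_0 = (-2, 1).
Step 2: u_1 = a_1 − (7/5)·u_0 = (-6/5, -12/5).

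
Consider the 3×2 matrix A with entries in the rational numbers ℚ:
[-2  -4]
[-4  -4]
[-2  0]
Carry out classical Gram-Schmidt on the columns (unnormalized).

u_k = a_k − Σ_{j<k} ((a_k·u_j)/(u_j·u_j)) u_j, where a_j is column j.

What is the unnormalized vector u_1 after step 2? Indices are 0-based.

Step 1: u_0 = a_0 = (-2, -4, -2).
Step 2: u_1 = a_1 − (1)·u_0 = (-2, 0, 2).

u_1 = (-2, 0, 2)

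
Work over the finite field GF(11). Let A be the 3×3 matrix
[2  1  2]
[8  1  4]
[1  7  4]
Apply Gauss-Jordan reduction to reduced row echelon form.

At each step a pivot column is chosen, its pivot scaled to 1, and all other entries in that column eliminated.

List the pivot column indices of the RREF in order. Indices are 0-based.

[1] R0 /= 2  ⇒  (1, 6, 1)
     R1 -= 8·R0  ⇒  (0, 8, 7)
     R2 -= 1·R0  ⇒  (0, 1, 3)
[2] R1 /= 8  ⇒  (0, 1, 5)
     R0 -= 6·R1  ⇒  (1, 0, 4)
     R2 -= 1·R1  ⇒  (0, 0, 9)
[3] R2 /= 9  ⇒  (0, 0, 1)
     R0 -= 4·R2  ⇒  (1, 0, 0)
     R1 -= 5·R2  ⇒  (0, 1, 0)

pivot columns: 0, 1, 2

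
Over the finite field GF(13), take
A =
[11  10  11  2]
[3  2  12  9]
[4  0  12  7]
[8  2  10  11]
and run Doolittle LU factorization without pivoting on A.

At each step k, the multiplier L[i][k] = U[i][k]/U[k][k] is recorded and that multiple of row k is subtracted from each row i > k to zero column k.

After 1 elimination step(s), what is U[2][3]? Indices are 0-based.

U[2][3] = 11

[col 0] pivot 11
  R1 -= 5*R0 → (0, 4, 9, 12)  (L[1][0] := 5)
  R2 -= 11*R0 → (0, 7, 8, 11)  (L[2][0] := 11)
  R3 -= 9*R0 → (0, 3, 2, 6)  (L[3][0] := 9)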